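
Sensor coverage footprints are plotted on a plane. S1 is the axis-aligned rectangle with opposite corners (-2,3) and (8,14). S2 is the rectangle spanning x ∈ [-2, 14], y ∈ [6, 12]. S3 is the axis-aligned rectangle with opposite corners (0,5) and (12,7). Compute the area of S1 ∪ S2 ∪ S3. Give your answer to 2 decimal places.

By inclusion–exclusion:
Individual areas: |S1| = 110, |S2| = 96, |S3| = 24.
|S1∩S2|: x∈[-2,8], y∈[6,12] → 10·6 = 60.
|S1∩S3|: x∈[0,8], y∈[5,7] → 8·2 = 16.
|S2∩S3|: x∈[0,12], y∈[6,7] → 12·1 = 12.
|S1∩S2∩S3| = 8.
|S1 ∪ S2 ∪ S3| = 230 − 88 + 8 = 150.00.

150.00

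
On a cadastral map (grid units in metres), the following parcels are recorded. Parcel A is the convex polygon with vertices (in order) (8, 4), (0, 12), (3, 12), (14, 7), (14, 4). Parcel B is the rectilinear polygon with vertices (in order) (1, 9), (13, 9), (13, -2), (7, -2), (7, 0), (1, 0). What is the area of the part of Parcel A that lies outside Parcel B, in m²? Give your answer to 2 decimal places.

|Parcel A| = 52.5, |Parcel A∩Parcel B| = 34.8727.
|Parcel A ∖ Parcel B| = |Parcel A| − |Parcel A∩Parcel B| = 52.5 − 34.8727 = 17.63.

17.63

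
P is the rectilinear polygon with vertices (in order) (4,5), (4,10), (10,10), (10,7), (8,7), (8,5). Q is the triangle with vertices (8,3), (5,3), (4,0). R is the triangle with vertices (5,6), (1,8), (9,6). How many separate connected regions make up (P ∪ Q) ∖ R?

3

(P ∪ Q) ∖ R splits into 3 disjoint pieces (area 4.25, area 19, area 4.5).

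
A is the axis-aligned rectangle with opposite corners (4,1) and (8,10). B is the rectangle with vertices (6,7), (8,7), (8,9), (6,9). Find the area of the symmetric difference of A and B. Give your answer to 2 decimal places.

32.00

|A∩B|: x∈[6,8], y∈[7,9] → 2·2 = 4.
|A △ B| = |A| + |B| − 2·|A∩B| = 36 + 4 − 8 = 32.00.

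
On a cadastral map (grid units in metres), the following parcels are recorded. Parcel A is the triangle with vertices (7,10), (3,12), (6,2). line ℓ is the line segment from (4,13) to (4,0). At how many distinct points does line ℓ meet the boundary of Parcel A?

2

The segment meets the boundary at (4,8.667), (4,11.5).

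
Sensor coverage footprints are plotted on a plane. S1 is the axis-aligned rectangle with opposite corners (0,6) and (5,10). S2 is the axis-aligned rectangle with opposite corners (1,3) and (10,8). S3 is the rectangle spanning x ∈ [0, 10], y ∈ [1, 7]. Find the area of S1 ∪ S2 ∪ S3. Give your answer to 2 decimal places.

80.00

By inclusion–exclusion:
Individual areas: |S1| = 20, |S2| = 45, |S3| = 60.
|S1∩S2|: x∈[1,5], y∈[6,8] → 4·2 = 8.
|S1∩S3|: x∈[0,5], y∈[6,7] → 5·1 = 5.
|S2∩S3|: x∈[1,10], y∈[3,7] → 9·4 = 36.
|S1∩S2∩S3| = 4.
|S1 ∪ S2 ∪ S3| = 125 − 49 + 4 = 80.00.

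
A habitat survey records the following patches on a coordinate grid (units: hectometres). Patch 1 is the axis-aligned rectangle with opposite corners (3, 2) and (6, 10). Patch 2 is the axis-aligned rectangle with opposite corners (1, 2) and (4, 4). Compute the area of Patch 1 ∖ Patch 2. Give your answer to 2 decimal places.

22.00

|Patch 1∩Patch 2|: x∈[3,4], y∈[2,4] → 1·2 = 2.
|Patch 1| = 24.
|Patch 1 ∖ Patch 2| = |Patch 1| − |Patch 1∩Patch 2| = 24 − 2 = 22.00.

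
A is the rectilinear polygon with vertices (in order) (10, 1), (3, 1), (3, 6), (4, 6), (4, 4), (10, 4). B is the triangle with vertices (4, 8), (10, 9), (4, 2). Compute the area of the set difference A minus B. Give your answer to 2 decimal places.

|A| = 23, |A∩B| = 1.7143.
|A ∖ B| = |A| − |A∩B| = 23 − 1.7143 = 21.29.

21.29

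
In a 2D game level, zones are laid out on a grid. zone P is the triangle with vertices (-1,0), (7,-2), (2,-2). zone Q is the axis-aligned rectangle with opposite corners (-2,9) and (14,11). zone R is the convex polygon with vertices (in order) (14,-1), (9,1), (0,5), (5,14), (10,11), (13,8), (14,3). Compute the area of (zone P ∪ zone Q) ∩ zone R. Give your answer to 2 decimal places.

The region (zone P ∪ zone Q) ∩ zone R is the polygon with vertices (10,11), (12,9), (2.222,9), (3.333,11).
By the shoelace formula its area is 16.44.

16.44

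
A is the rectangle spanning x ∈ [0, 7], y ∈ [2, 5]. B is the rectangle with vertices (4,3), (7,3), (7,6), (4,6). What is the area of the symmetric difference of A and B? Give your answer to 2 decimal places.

|A∩B|: x∈[4,7], y∈[3,5] → 3·2 = 6.
|A △ B| = |A| + |B| − 2·|A∩B| = 21 + 9 − 12 = 18.00.

18.00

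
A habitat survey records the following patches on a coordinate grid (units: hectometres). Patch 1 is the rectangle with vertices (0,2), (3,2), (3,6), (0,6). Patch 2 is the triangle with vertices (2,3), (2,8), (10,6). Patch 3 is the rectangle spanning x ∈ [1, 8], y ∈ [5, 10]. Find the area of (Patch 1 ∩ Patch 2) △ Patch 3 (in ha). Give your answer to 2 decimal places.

35.81

|Patch 1 ∩ Patch 2| = 2.8125.
|(Patch 1 ∩ Patch 2) ∩ Patch 3| = 1.
|(Patch 1 ∩ Patch 2) △ Patch 3| = 2.8125 + 35 − 2 = 35.81.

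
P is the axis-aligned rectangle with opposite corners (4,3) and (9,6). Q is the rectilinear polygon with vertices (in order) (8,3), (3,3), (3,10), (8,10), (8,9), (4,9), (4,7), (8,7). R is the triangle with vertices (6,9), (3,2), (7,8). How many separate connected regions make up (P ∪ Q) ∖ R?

(P ∪ Q) ∖ R splits into 2 disjoint pieces (area 15, area 12.1429).

2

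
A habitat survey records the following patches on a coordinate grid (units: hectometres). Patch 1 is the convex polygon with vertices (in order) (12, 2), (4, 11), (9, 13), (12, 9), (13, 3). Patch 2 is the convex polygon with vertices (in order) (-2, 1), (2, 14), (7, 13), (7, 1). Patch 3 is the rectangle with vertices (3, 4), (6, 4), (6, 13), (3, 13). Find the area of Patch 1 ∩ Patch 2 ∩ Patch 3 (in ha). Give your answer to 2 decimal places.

The intersection is the polygon with vertices (6,11.8), (6,8.75), (4,11).
By the shoelace formula its area is 3.05.

3.05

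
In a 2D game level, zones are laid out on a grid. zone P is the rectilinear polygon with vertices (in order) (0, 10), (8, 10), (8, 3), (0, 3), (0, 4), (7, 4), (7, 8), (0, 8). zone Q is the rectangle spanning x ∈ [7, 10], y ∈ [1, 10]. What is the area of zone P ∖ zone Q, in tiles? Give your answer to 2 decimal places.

21.00

|zone P| = 28, |zone P∩zone Q| = 7.
|zone P ∖ zone Q| = |zone P| − |zone P∩zone Q| = 28 − 7 = 21.00.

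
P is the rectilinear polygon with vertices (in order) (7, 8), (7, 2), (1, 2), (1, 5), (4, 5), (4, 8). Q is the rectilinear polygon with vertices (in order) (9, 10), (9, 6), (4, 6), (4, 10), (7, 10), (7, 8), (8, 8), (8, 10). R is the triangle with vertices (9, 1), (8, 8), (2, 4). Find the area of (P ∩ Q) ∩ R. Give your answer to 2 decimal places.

The region (P ∩ Q) ∩ R is the polygon with vertices (5,6), (7,7.333), (7,6).
By the shoelace formula its area is 1.33.

1.33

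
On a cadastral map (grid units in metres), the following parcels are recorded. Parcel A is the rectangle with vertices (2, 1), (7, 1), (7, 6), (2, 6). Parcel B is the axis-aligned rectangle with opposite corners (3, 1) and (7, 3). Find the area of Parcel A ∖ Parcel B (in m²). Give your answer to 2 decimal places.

17.00

|Parcel A∩Parcel B|: x∈[3,7], y∈[1,3] → 4·2 = 8.
|Parcel A| = 25.
|Parcel A ∖ Parcel B| = |Parcel A| − |Parcel A∩Parcel B| = 25 − 8 = 17.00.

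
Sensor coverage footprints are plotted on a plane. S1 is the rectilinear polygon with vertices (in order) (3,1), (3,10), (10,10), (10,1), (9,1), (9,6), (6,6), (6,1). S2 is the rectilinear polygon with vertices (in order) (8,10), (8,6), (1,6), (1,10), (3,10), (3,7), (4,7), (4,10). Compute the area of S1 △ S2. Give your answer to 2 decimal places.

|S1| = 48, |S2| = 25, |S1∩S2| = 17.
|S1 △ S2| = |S1| + |S2| − 2·|S1∩S2| = 48 + 25 − 34 = 39.00.

39.00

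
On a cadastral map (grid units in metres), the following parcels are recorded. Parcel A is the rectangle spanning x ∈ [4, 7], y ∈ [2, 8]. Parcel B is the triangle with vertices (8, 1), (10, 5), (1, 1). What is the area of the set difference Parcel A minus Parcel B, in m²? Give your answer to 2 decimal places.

15.00

|Parcel A| = 18, |Parcel A∩Parcel B| = 3.
|Parcel A ∖ Parcel B| = |Parcel A| − |Parcel A∩Parcel B| = 18 − 3 = 15.00.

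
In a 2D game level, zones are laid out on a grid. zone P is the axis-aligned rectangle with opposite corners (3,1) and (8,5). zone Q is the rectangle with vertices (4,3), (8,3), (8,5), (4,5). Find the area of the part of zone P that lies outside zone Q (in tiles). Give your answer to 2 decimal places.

|zone P∩zone Q|: x∈[4,8], y∈[3,5] → 4·2 = 8.
|zone P| = 20.
|zone P ∖ zone Q| = |zone P| − |zone P∩zone Q| = 20 − 8 = 12.00.

12.00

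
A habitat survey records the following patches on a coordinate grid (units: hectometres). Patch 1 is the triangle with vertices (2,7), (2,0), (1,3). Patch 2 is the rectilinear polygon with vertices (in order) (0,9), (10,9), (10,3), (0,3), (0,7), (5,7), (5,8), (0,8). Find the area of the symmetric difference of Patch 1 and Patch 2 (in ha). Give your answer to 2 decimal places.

54.50

|Patch 1| = 3.5, |Patch 2| = 55, |Patch 1∩Patch 2| = 2.
|Patch 1 △ Patch 2| = |Patch 1| + |Patch 2| − 2·|Patch 1∩Patch 2| = 3.5 + 55 − 4 = 54.50.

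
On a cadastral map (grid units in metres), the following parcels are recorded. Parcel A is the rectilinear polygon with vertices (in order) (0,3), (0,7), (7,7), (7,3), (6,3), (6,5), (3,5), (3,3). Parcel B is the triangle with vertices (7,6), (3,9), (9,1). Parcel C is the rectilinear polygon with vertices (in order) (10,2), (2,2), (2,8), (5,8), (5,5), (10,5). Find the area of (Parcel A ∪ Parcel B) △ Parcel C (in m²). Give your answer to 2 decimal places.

33.17

|Parcel A ∪ Parcel B| = 25.5.
|(Parcel A ∪ Parcel B) ∩ Parcel C| = 12.6667.
|(Parcel A ∪ Parcel B) △ Parcel C| = 25.5 + 33 − 25.3333 = 33.17.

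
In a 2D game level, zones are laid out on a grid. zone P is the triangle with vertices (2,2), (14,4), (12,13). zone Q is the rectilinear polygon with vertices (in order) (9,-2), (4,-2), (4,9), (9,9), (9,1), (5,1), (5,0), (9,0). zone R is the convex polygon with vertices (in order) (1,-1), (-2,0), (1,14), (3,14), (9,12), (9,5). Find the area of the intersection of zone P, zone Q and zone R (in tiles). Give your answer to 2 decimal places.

17.90

The intersection is the polygon with vertices (4,4.2), (8.364,9), (9,9), (9,5), (5.857,2.643), (4,2.333).
By the shoelace formula its area is 17.90.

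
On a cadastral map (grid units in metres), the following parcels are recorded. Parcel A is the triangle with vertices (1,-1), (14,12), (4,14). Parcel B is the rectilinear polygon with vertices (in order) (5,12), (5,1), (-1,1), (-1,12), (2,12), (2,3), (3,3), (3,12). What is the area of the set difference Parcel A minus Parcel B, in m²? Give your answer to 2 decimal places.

56.00

|Parcel A| = 78, |Parcel A∩Parcel B| = 22.
|Parcel A ∖ Parcel B| = |Parcel A| − |Parcel A∩Parcel B| = 78 − 22 = 56.00.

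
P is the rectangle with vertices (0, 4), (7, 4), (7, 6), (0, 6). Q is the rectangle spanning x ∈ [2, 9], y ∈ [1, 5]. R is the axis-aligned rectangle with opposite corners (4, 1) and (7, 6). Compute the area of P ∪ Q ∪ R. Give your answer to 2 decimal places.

37.00

By inclusion–exclusion:
Individual areas: |P| = 14, |Q| = 28, |R| = 15.
|P∩Q|: x∈[2,7], y∈[4,5] → 5·1 = 5.
|P∩R|: x∈[4,7], y∈[4,6] → 3·2 = 6.
|Q∩R|: x∈[4,7], y∈[1,5] → 3·4 = 12.
|P∩Q∩R| = 3.
|P ∪ Q ∪ R| = 57 − 23 + 3 = 37.00.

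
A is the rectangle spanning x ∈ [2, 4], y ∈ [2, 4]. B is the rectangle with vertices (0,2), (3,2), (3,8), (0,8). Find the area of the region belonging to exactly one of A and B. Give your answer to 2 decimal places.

|A∩B|: x∈[2,3], y∈[2,4] → 1·2 = 2.
|A △ B| = |A| + |B| − 2·|A∩B| = 4 + 18 − 4 = 18.00.

18.00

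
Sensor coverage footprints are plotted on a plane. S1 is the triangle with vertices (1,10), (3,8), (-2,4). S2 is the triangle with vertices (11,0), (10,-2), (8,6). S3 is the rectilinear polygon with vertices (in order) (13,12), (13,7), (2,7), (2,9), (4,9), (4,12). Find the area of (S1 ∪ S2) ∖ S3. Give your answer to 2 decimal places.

14.10

|S1 ∪ S2| = 15.
|(S1 ∪ S2) ∩ S3| = 0.9.
|(S1 ∪ S2) ∖ S3| = 15 − 0.9 = 14.10.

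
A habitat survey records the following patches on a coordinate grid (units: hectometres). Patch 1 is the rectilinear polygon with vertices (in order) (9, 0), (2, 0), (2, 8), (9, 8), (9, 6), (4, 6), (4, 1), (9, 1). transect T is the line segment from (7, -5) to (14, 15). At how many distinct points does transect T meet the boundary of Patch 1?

2

The segment meets the boundary at (9,0.714), (8.75,0).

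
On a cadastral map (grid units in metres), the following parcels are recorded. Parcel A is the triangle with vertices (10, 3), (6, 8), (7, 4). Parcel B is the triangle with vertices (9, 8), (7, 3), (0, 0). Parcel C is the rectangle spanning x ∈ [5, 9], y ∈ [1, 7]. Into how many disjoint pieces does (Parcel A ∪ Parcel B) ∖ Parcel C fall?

4

(Parcel A ∪ Parcel B) ∖ Parcel C splits into 4 disjoint pieces (area 0.4583, area 5.754, area 0.275, area 0.3625).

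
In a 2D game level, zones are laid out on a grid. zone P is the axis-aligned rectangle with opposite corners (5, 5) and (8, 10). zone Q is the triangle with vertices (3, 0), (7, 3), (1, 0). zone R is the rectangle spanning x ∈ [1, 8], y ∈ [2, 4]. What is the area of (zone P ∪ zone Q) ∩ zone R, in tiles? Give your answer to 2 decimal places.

0.33

The region (zone P ∪ zone Q) ∩ zone R is the polygon with vertices (7,3), (5.667,2), (5,2).
By the shoelace formula its area is 0.33.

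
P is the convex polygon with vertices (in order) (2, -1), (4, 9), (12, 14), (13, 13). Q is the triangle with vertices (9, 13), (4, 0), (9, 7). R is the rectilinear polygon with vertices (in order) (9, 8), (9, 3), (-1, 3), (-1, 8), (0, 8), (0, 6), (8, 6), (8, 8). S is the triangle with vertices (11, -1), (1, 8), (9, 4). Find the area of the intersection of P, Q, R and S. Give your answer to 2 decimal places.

0.88

The intersection is the polygon with vertices (6.097,5.452), (6.795,5.103), (5.728,3.745), (5.514,3.937).
By the shoelace formula its area is 0.88.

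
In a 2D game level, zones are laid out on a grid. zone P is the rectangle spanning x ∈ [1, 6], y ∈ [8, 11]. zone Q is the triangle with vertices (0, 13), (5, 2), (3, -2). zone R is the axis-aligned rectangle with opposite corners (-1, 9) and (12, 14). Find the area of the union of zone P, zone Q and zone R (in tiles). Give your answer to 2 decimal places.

87.92

By inclusion–exclusion:
Individual areas: |zone P| = 15, |zone Q| = 21, |zone R| = 65.
|zone P∩zone Q| = 1.7818.
|zone P∩zone R|: x∈[1,6], y∈[9,11] → 5·2 = 10.
|zone Q∩zone R| = 2.0364.
|zone P∩zone Q∩zone R| = 0.7364.
|zone P ∪ zone Q ∪ zone R| = 101 − 13.8182 + 0.7364 = 87.92.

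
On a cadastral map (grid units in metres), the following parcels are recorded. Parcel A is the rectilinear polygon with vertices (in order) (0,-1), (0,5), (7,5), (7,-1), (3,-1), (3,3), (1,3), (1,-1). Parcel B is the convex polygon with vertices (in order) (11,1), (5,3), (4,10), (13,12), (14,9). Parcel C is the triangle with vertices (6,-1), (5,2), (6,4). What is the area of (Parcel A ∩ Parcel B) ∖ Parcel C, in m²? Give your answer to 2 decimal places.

|Parcel A ∩ Parcel B| = 4.9524.
|(Parcel A ∩ Parcel B) ∩ Parcel C| = 0.381.
|(Parcel A ∩ Parcel B) ∖ Parcel C| = 4.9524 − 0.381 = 4.57.

4.57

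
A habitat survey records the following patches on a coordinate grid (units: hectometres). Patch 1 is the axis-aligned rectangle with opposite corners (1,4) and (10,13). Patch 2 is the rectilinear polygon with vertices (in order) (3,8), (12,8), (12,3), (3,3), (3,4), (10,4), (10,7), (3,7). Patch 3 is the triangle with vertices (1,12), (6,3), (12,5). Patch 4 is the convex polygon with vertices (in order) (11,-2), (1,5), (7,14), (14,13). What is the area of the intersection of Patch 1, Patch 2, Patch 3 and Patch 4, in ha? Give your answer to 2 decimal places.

4.57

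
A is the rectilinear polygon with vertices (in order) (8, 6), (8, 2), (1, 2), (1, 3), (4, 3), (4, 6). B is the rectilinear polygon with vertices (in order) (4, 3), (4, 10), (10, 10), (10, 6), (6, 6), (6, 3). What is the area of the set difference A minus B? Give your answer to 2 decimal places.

|A| = 19, |A∩B| = 6.
|A ∖ B| = |A| − |A∩B| = 19 − 6 = 13.00.

13.00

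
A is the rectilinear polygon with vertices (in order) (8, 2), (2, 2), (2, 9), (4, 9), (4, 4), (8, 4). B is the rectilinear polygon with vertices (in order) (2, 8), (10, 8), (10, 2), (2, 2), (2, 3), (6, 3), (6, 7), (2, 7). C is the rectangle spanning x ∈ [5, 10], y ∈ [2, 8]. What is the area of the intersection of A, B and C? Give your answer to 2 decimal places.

The intersection is the polygon with vertices (6,3), (6,4), (8,4), (8,2), (5,2), (5,3).
By the shoelace formula its area is 5.00.

5.00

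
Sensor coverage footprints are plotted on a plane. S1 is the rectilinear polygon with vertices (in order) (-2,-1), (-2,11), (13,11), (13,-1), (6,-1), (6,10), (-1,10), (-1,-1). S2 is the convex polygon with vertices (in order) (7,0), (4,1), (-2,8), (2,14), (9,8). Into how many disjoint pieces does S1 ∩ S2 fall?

2

S1 ∩ S2 splits into 2 disjoint pieces (area 25.9167, area 1.3333).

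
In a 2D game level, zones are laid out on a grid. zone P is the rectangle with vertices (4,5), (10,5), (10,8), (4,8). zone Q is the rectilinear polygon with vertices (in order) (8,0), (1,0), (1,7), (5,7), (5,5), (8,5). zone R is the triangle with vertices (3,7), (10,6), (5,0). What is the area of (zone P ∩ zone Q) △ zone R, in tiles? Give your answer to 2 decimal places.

21.93

|zone P ∩ zone Q| = 2.
|(zone P ∩ zone Q) ∩ zone R| = 1.7857.
|(zone P ∩ zone Q) △ zone R| = 2 + 23.5 − 3.5714 = 21.93.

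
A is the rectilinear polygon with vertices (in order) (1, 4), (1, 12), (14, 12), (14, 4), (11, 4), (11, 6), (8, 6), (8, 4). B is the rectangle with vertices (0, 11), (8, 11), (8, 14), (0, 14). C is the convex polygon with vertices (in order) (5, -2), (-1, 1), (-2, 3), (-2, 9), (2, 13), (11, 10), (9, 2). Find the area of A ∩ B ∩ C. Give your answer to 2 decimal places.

The intersection is the polygon with vertices (5,12), (8,11), (1,11), (1,12).
By the shoelace formula its area is 5.50.

5.50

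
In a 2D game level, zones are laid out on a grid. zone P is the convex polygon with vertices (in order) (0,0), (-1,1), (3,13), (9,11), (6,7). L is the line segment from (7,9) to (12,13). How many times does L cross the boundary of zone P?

The segment meets the boundary at (8.25,10).

1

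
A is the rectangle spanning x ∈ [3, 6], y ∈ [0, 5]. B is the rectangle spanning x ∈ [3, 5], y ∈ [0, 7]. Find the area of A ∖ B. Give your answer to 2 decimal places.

5.00

|A∩B|: x∈[3,5], y∈[0,5] → 2·5 = 10.
|A| = 15.
|A ∖ B| = |A| − |A∩B| = 15 − 10 = 5.00.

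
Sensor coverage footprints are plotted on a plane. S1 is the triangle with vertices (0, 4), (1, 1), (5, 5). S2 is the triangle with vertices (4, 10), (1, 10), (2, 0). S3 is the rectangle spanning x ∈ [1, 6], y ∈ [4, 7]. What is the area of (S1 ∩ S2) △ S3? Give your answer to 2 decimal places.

16.15

|S1 ∩ S2| = 2.2839.
|(S1 ∩ S2) ∩ S3| = 0.5657.
|(S1 ∩ S2) △ S3| = 2.2839 + 15 − 1.1314 = 16.15.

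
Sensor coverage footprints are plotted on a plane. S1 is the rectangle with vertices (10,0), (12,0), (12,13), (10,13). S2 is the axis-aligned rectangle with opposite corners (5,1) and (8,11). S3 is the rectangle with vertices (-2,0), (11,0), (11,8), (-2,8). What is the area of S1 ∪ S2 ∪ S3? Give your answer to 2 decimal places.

By inclusion–exclusion:
Individual areas: |S1| = 26, |S2| = 30, |S3| = 104.
|S1∩S2| = 0 (no overlap).
|S1∩S3|: x∈[10,11], y∈[0,8] → 1·8 = 8.
|S2∩S3|: x∈[5,8], y∈[1,8] → 3·7 = 21.
|S1∩S2∩S3| = 0.
|S1 ∪ S2 ∪ S3| = 160 − 29 + 0 = 131.00.

131.00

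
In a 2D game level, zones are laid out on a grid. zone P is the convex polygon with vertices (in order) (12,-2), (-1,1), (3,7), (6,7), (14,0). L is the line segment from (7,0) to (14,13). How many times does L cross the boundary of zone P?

1

The segment meets the boundary at (9.242,4.163).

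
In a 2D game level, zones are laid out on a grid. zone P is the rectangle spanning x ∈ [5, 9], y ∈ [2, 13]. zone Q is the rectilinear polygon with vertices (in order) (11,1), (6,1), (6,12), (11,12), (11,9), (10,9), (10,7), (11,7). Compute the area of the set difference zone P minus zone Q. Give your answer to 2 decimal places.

14.00

|zone P| = 44, |zone P∩zone Q| = 30.
|zone P ∖ zone Q| = |zone P| − |zone P∩zone Q| = 44 − 30 = 14.00.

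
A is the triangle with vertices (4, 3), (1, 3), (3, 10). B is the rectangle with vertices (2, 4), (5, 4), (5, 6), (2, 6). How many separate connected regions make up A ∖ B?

1

A ∖ B is a single connected region.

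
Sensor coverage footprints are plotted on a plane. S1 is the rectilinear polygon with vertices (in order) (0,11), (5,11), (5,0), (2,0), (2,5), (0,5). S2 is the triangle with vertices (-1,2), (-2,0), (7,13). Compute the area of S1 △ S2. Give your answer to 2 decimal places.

45.54

|S1| = 45, |S2| = 2.5, |S1∩S2| = 0.98.
|S1 △ S2| = |S1| + |S2| − 2·|S1∩S2| = 45 + 2.5 − 1.96 = 45.54.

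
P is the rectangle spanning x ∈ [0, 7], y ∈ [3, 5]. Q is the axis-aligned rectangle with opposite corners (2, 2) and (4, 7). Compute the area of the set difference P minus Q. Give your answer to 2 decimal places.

|P∩Q|: x∈[2,4], y∈[3,5] → 2·2 = 4.
|P| = 14.
|P ∖ Q| = |P| − |P∩Q| = 14 − 4 = 10.00.

10.00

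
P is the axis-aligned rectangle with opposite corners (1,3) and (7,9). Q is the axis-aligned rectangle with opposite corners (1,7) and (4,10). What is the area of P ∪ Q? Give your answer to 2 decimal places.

By inclusion–exclusion:
Individual areas: |P| = 36, |Q| = 9.
|P∩Q|: x∈[1,4], y∈[7,9] → 3·2 = 6.
|P ∪ Q| = 45 − 6 = 39.00.

39.00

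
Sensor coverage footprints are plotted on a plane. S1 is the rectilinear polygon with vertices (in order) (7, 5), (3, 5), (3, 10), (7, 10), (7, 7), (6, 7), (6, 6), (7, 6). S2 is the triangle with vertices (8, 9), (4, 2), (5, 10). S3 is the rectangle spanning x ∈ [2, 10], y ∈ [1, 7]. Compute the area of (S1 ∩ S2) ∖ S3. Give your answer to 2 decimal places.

5.88

|S1 ∩ S2| = 8.878.
|(S1 ∩ S2) ∩ S3| = 3.
|(S1 ∩ S2) ∖ S3| = 8.878 − 3 = 5.88.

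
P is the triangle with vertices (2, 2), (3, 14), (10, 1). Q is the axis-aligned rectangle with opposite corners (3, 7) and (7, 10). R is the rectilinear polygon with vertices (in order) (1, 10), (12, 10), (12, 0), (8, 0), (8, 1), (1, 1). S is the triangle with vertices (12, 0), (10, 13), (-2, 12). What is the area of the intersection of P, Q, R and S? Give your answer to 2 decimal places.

8.59

The intersection is the polygon with vertices (3,10), (5.154,10), (6.769,7), (3.833,7), (3,7.714).
By the shoelace formula its area is 8.59.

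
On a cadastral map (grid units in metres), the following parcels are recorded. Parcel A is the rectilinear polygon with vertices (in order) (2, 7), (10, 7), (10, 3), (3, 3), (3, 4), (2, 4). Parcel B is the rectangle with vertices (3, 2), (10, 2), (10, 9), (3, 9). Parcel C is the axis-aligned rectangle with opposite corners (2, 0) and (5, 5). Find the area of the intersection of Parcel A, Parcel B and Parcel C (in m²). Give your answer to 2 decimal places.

4.00

The intersection is the polygon with vertices (3,3), (3,4), (3,5), (5,5), (5,3).
By the shoelace formula its area is 4.00.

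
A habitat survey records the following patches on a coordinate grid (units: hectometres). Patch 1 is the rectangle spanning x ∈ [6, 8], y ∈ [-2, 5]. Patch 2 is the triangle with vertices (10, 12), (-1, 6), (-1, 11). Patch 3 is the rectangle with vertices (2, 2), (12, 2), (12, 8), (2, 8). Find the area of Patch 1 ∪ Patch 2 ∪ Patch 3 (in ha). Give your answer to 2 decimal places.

By inclusion–exclusion:
Individual areas: |Patch 1| = 14, |Patch 2| = 27.5, |Patch 3| = 60.
|Patch 1∩Patch 2| = 0.
|Patch 1∩Patch 3|: x∈[6,8], y∈[2,5] → 2·3 = 6.
|Patch 2∩Patch 3| = 0.1212.
|Patch 1∩Patch 2∩Patch 3| = 0.
|Patch 1 ∪ Patch 2 ∪ Patch 3| = 101.5 − 6.1212 + 0 = 95.38.

95.38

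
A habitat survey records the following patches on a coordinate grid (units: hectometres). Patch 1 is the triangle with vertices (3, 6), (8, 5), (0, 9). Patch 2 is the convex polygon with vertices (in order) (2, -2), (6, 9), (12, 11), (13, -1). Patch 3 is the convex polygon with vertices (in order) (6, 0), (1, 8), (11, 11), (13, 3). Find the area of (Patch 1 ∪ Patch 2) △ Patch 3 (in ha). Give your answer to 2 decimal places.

47.01

|Patch 1 ∪ Patch 2| = 100.088.
|(Patch 1 ∪ Patch 2) ∩ Patch 3| = 65.7896.
|(Patch 1 ∪ Patch 2) △ Patch 3| = 100.088 + 78.5 − 131.5792 = 47.01.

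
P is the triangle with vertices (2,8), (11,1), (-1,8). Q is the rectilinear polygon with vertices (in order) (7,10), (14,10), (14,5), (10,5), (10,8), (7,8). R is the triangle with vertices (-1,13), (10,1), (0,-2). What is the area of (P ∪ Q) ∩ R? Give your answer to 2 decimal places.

9.74

The region (P ∪ Q) ∩ R is the polygon with vertices (-0.653,7.798), (-0.667,8), (2,8), (7.516,3.71), (8.851,2.254).
By the shoelace formula its area is 9.74.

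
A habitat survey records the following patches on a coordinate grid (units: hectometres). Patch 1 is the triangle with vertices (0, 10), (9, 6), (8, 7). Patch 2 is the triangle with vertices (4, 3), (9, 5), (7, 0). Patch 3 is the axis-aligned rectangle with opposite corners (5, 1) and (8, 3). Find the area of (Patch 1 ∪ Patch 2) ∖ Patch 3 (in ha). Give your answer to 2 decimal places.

7.95

|Patch 1 ∪ Patch 2| = 13.
|(Patch 1 ∪ Patch 2) ∩ Patch 3| = 5.05.
|(Patch 1 ∪ Patch 2) ∖ Patch 3| = 13 − 5.05 = 7.95.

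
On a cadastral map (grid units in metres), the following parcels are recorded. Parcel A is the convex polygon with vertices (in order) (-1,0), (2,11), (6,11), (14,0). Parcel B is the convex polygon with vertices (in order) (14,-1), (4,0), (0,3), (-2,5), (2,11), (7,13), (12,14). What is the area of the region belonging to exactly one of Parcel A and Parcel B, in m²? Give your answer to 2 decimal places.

|Parcel A| = 104.5, |Parcel B| = 163.5, |Parcel A∩Parcel B| = 96.6993.
|Parcel A △ Parcel B| = |Parcel A| + |Parcel B| − 2·|Parcel A∩Parcel B| = 104.5 + 163.5 − 193.3986 = 74.60.

74.60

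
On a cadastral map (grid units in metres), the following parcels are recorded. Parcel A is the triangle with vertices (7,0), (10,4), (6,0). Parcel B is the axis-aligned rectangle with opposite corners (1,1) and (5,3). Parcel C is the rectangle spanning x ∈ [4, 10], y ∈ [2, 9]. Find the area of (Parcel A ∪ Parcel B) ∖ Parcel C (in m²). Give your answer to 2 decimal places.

|Parcel A ∪ Parcel B| = 10.
|(Parcel A ∪ Parcel B) ∩ Parcel C| = 1.5.
|(Parcel A ∪ Parcel B) ∖ Parcel C| = 10 − 1.5 = 8.50.

8.50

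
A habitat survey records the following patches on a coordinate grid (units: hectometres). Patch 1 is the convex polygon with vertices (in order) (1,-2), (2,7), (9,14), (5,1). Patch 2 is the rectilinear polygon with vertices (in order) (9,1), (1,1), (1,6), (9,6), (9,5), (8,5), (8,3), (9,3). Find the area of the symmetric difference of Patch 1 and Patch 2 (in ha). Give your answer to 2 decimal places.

|Patch 1| = 48, |Patch 2| = 38, |Patch 1∩Patch 2| = 20.7906.
|Patch 1 △ Patch 2| = |Patch 1| + |Patch 2| − 2·|Patch 1∩Patch 2| = 48 + 38 − 41.5812 = 44.42.

44.42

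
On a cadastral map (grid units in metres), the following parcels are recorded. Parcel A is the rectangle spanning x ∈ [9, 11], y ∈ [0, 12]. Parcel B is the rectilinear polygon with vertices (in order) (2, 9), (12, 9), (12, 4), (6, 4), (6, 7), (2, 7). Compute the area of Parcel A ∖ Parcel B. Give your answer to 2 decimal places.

14.00

|Parcel A| = 24, |Parcel A∩Parcel B| = 10.
|Parcel A ∖ Parcel B| = |Parcel A| − |Parcel A∩Parcel B| = 24 − 10 = 14.00.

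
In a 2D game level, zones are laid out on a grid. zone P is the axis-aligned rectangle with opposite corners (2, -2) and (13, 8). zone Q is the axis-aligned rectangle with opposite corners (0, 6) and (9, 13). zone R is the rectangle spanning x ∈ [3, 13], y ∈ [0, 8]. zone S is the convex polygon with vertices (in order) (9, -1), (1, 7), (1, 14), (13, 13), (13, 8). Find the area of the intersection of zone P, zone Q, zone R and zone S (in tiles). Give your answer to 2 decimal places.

The intersection is the polygon with vertices (9,6), (3,6), (3,8), (9,8).
By the shoelace formula its area is 12.00.

12.00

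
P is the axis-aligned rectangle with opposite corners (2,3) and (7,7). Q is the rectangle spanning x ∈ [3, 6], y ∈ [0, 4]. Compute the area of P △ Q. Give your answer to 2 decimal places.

|P∩Q|: x∈[3,6], y∈[3,4] → 3·1 = 3.
|P △ Q| = |P| + |Q| − 2·|P∩Q| = 20 + 12 − 6 = 26.00.

26.00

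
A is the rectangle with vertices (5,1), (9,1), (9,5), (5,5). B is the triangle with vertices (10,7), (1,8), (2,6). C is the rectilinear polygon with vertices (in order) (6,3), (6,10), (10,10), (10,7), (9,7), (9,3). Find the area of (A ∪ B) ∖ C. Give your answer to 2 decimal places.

|A ∪ B| = 24.5.
|(A ∪ B) ∩ C| = 7.8264.
|(A ∪ B) ∖ C| = 24.5 − 7.8264 = 16.67.

16.67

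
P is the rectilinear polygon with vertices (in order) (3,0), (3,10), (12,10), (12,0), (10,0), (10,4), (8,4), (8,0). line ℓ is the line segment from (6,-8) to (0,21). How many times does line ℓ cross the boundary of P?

The segment meets the boundary at (3,6.5), (4.345,0).

2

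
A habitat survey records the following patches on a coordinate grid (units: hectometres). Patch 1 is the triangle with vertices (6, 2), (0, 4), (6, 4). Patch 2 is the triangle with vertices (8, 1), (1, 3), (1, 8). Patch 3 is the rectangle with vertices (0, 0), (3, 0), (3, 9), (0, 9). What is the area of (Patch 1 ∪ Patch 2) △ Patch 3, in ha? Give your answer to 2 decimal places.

27.69

|Patch 1 ∪ Patch 2| = 18.1667.
|(Patch 1 ∪ Patch 2) ∩ Patch 3| = 8.7381.
|(Patch 1 ∪ Patch 2) △ Patch 3| = 18.1667 + 27 − 17.4762 = 27.69.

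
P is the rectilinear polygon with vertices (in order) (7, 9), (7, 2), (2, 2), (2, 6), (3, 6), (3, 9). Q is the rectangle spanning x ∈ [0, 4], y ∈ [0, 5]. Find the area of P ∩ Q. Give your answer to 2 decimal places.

6.00

The intersection is the polygon with vertices (2,2), (2,5), (4,5), (4,2).
By the shoelace formula its area is 6.00.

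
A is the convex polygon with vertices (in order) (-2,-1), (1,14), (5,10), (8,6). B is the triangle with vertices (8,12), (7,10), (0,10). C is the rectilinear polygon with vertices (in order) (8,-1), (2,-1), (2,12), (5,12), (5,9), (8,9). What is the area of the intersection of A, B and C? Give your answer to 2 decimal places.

The intersection is the polygon with vertices (4,11), (5,10), (2,10), (2,10.5).
By the shoelace formula its area is 2.00.

2.00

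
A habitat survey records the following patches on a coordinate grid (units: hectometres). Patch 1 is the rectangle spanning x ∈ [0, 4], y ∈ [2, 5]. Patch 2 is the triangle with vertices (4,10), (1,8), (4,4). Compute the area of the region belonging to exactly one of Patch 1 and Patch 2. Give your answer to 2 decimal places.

|Patch 1| = 12, |Patch 2| = 9, |Patch 1∩Patch 2| = 0.375.
|Patch 1 △ Patch 2| = |Patch 1| + |Patch 2| − 2·|Patch 1∩Patch 2| = 12 + 9 − 0.75 = 20.25.

20.25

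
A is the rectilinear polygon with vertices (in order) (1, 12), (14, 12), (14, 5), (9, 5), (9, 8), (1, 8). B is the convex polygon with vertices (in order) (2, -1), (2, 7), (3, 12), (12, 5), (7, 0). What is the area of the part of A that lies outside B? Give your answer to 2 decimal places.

|A| = 67, |A∩B| = 15.3857.
|A ∖ B| = |A| − |A∩B| = 67 − 15.3857 = 51.61.

51.61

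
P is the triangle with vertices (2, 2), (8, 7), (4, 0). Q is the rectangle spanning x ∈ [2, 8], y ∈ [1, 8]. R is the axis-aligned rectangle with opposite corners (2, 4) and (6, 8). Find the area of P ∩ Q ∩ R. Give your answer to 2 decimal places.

The intersection is the polygon with vertices (6,5.333), (6,4), (4.4,4).
By the shoelace formula its area is 1.07.

1.07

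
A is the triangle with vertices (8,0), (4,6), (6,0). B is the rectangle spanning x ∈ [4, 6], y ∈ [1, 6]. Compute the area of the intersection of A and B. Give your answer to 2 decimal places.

2.83

The intersection is the polygon with vertices (6,3), (6,1), (5.667,1), (4,6).
By the shoelace formula its area is 2.83.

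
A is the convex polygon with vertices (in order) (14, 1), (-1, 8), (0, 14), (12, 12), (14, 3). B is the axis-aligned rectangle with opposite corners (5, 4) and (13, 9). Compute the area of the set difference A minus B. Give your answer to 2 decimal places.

76.29

|A| = 114.5, |A∩B| = 38.2071.
|A ∖ B| = |A| − |A∩B| = 114.5 − 38.2071 = 76.29.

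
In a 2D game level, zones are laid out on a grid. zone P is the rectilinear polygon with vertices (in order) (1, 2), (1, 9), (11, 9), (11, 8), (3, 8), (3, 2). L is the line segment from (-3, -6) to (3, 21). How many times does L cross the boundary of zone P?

0

The segment lies entirely outside zone P and never meets its boundary.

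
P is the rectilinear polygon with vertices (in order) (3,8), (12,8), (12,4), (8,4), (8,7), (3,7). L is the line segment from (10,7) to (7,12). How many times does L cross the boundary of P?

1

The segment meets the boundary at (9.4,8).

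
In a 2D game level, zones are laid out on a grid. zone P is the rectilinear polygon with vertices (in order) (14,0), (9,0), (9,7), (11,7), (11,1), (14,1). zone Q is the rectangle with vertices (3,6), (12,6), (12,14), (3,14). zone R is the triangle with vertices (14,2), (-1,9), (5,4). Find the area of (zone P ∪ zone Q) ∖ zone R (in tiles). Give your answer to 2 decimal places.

83.67

|zone P ∪ zone Q| = 87.
|(zone P ∪ zone Q) ∩ zone R| = 3.3317.
|(zone P ∪ zone Q) ∖ zone R| = 87 − 3.3317 = 83.67.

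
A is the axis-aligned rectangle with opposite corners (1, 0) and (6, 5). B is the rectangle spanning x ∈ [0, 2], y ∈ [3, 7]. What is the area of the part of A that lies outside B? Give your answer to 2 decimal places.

23.00

|A∩B|: x∈[1,2], y∈[3,5] → 1·2 = 2.
|A| = 25.
|A ∖ B| = |A| − |A∩B| = 25 − 2 = 23.00.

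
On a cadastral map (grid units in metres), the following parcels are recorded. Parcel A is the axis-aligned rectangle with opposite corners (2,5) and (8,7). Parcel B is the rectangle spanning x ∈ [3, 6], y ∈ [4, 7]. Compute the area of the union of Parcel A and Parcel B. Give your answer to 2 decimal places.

By inclusion–exclusion:
Individual areas: |Parcel A| = 12, |Parcel B| = 9.
|Parcel A∩Parcel B|: x∈[3,6], y∈[5,7] → 3·2 = 6.
|Parcel A ∪ Parcel B| = 21 − 6 = 15.00.

15.00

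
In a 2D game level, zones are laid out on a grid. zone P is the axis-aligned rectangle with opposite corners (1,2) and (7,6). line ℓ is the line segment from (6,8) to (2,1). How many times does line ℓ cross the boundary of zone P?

The segment meets the boundary at (4.857,6), (2.571,2).

2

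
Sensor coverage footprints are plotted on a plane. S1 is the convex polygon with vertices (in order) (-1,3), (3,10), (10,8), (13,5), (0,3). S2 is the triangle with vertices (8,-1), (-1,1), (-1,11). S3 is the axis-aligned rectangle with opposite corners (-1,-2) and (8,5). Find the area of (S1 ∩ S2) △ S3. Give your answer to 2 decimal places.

|S1 ∩ S2| = 11.8975.
|(S1 ∩ S2) ∩ S3| = 7.633.
|(S1 ∩ S2) △ S3| = 11.8975 + 63 − 15.266 = 59.63.

59.63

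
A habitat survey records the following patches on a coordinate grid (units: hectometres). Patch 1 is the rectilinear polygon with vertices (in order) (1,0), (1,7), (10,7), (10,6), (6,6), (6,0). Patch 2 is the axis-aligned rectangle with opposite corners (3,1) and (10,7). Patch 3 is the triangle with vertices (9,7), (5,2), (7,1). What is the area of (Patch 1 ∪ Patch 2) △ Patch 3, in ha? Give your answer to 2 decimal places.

52.00

|Patch 1 ∪ Patch 2| = 59.
|(Patch 1 ∪ Patch 2) ∩ Patch 3| = 7.
|(Patch 1 ∪ Patch 2) △ Patch 3| = 59 + 7 − 14 = 52.00.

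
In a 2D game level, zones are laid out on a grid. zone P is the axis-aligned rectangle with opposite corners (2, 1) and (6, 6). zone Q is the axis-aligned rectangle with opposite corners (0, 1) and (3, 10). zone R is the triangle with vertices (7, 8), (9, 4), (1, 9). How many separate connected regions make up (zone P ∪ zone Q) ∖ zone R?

(zone P ∪ zone Q) ∖ zone R is a single connected region.

1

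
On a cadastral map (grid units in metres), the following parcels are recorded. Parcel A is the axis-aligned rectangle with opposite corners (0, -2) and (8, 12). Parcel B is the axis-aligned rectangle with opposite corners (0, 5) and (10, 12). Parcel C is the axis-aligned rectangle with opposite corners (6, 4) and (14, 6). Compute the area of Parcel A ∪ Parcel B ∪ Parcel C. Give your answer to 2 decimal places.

By inclusion–exclusion:
Individual areas: |Parcel A| = 112, |Parcel B| = 70, |Parcel C| = 16.
|Parcel A∩Parcel B|: x∈[0,8], y∈[5,12] → 8·7 = 56.
|Parcel A∩Parcel C|: x∈[6,8], y∈[4,6] → 2·2 = 4.
|Parcel B∩Parcel C|: x∈[6,10], y∈[5,6] → 4·1 = 4.
|Parcel A∩Parcel B∩Parcel C| = 2.
|Parcel A ∪ Parcel B ∪ Parcel C| = 198 − 64 + 2 = 136.00.

136.00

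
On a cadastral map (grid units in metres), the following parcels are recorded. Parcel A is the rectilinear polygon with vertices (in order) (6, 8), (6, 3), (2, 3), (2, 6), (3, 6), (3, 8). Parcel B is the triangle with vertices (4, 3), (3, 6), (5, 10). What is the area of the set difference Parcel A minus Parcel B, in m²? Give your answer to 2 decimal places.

|Parcel A| = 18, |Parcel A∩Parcel B| = 4.2857.
|Parcel A ∖ Parcel B| = |Parcel A| − |Parcel A∩Parcel B| = 18 − 4.2857 = 13.71.

13.71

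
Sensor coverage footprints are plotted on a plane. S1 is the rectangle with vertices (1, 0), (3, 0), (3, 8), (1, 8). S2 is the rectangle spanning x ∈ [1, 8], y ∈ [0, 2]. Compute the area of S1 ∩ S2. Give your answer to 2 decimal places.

|S1∩S2|: x∈[1,3], y∈[0,2] → 2·2 = 4.

4.00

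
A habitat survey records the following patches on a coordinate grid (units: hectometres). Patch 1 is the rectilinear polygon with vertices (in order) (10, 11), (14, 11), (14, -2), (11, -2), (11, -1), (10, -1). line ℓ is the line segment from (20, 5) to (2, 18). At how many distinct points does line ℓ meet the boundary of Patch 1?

The segment meets the boundary at (11.692,11), (14,9.333).

2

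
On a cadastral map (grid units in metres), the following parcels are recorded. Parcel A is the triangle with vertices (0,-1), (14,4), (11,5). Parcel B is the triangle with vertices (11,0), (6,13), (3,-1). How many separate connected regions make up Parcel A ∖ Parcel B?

2

Parcel A ∖ Parcel B splits into 2 disjoint pieces (area 1.0391, area 5.631).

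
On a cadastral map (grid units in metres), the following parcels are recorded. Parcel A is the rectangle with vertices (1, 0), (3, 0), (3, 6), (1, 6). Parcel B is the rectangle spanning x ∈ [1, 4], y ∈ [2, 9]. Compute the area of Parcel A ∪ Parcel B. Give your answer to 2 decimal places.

By inclusion–exclusion:
Individual areas: |Parcel A| = 12, |Parcel B| = 21.
|Parcel A∩Parcel B|: x∈[1,3], y∈[2,6] → 2·4 = 8.
|Parcel A ∪ Parcel B| = 33 − 8 = 25.00.

25.00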